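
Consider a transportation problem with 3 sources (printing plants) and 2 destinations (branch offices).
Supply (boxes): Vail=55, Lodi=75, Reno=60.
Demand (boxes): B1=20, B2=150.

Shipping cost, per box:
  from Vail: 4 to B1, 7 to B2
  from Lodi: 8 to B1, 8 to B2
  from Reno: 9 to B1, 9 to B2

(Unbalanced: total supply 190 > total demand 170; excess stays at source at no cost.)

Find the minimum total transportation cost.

Optimal allocation:
  Vail->B1: 20 × 4 = 80
  Vail->B2: 35 × 7 = 245
  Lodi->B2: 75 × 8 = 600
  Reno->B2: 40 × 9 = 360
Total = 80 + 245 + 600 + 360 = 1285.
(Supply check: Vail ships 55; Lodi ships 75; Reno ships 40.)

1285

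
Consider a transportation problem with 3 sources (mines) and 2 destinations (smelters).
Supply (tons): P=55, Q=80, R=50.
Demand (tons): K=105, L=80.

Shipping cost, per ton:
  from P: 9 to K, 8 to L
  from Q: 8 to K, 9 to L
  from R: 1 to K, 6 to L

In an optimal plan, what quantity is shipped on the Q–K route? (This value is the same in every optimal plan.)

The minimum-cost plan:
  P->L: 55 × 8 = 440
  Q->K: 55 × 8 = 440
  Q->L: 25 × 9 = 225
  R->K: 50 × 1 = 50
Total cost = 1155.
So Q→K carries 55 tons.

55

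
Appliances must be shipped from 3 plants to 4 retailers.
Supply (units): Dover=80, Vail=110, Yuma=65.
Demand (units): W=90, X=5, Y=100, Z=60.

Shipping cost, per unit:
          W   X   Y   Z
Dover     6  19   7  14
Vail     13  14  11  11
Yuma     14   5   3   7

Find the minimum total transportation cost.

One minimum-cost allocation:
  Dover–W: 80 × 6 = 480
  Vail–W: 10 × 13 = 130
  Vail–Y: 40 × 11 = 440
  Vail–Z: 60 × 11 = 660
  Yuma–X: 5 × 5 = 25
  Yuma–Y: 60 × 3 = 180
Total = 480 + 130 + 440 + 660 + 25 + 180 = 1915.

1915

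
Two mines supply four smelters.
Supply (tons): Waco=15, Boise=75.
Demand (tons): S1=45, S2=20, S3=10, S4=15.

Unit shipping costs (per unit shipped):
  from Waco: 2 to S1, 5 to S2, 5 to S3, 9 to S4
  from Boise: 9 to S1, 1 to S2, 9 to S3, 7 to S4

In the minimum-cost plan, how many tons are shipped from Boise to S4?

The minimum-cost plan:
  Waco→S1: 15 × 2 = 30
  Boise→S1: 30 × 9 = 270
  Boise→S2: 20 × 1 = 20
  Boise→S3: 10 × 9 = 90
  Boise→S4: 15 × 7 = 105
Total cost = 515.
So Boise→S4 carries 15 tons.

15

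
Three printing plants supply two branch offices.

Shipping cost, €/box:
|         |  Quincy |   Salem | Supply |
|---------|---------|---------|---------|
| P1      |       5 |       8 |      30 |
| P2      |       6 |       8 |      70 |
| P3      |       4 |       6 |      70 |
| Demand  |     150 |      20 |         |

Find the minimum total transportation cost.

890

Optimal allocation:
  P1→Quincy: 30 × €5 = €150
  P2→Quincy: 70 × €6 = €420
  P3→Quincy: 50 × €4 = €200
  P3→Salem: 20 × €6 = €120
Total = 150 + 420 + 200 + 120 = €890.
(Supply check: P1 ships 30; P2 ships 70; P3 ships 70.)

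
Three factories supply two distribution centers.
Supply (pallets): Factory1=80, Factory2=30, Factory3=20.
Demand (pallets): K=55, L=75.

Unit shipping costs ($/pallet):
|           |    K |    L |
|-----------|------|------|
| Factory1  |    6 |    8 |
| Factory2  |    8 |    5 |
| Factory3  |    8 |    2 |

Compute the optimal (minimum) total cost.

720

One minimum-cost allocation:
  Factory1–K: 55 pallets
  Factory1–L: 25 pallets
  Factory2–L: 30 pallets
  Factory3–L: 20 pallets
Total cost = $720.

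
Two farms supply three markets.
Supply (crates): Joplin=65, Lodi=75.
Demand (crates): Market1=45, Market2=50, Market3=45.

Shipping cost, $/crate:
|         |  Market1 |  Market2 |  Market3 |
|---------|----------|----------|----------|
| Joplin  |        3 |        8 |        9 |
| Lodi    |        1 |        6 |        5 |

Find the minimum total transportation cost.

700

Optimal allocation:
  Joplin→Market1: 45 × $3 = $135
  Joplin→Market2: 20 × $8 = $160
  Lodi→Market2: 30 × $6 = $180
  Lodi→Market3: 45 × $5 = $225
Total = 135 + 160 + 180 + 225 = $700.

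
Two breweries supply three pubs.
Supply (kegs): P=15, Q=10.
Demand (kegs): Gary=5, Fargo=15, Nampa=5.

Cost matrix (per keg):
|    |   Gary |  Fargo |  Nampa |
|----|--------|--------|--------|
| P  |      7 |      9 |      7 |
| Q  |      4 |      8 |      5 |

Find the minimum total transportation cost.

180

One minimum-cost allocation:
  P–Fargo: 15 × 9 = 135
  Q–Gary: 5 × 4 = 20
  Q–Nampa: 5 × 5 = 25
Total = 135 + 20 + 25 = 180.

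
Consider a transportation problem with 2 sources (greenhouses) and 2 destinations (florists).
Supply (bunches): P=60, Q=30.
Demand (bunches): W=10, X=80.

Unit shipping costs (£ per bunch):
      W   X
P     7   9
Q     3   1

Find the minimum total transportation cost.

550

One minimum-cost allocation:
  P->W: 10 × £7 = £70
  P->X: 50 × £9 = £450
  Q->X: 30 × £1 = £30
Total = 70 + 450 + 30 = £550.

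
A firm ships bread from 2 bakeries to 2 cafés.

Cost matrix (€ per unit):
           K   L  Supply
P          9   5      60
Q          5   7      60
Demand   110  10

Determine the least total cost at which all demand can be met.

An optimal shipping plan:
  P→K: 50 × €9 = €450
  P→L: 10 × €5 = €50
  Q→K: 60 × €5 = €300
Total = 450 + 50 + 300 = €800.
(Supply check: P ships 60; Q ships 60.)

800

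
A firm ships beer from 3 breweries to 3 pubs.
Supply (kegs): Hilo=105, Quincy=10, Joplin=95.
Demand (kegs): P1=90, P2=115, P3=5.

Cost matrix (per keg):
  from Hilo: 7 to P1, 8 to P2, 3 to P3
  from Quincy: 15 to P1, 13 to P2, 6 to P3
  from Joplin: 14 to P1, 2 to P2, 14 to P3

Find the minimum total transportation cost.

1035

One minimum-cost allocation:
  Hilo->P1: 90 × 7 = 630
  Hilo->P2: 15 × 8 = 120
  Quincy->P2: 5 × 13 = 65
  Quincy->P3: 5 × 6 = 30
  Joplin->P2: 95 × 2 = 190
Total = 630 + 120 + 65 + 30 + 190 = 1035.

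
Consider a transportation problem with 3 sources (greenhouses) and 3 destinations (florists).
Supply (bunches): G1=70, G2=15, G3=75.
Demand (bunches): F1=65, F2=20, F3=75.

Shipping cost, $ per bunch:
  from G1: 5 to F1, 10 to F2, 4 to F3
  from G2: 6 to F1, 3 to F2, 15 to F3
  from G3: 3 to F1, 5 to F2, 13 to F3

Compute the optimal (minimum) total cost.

610

An optimal shipping plan:
  G1->F3: 70 × $4 = $280
  G2->F2: 15 × $3 = $45
  G3->F1: 65 × $3 = $195
  G3->F2: 5 × $5 = $25
  G3->F3: 5 × $13 = $65
Total = 280 + 45 + 195 + 25 + 65 = $610.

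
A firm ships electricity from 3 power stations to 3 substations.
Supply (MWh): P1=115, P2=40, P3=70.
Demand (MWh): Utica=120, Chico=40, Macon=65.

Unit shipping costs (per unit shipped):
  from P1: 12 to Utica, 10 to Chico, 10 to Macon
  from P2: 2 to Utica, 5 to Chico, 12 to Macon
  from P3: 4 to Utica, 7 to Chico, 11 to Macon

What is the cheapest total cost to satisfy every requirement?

Optimal allocation:
  P1→Utica: 10 × 12 = 120
  P1→Chico: 40 × 10 = 400
  P1→Macon: 65 × 10 = 650
  P2→Utica: 40 × 2 = 80
  P3→Utica: 70 × 4 = 280
Total = 120 + 400 + 650 + 80 + 280 = 1530.

1530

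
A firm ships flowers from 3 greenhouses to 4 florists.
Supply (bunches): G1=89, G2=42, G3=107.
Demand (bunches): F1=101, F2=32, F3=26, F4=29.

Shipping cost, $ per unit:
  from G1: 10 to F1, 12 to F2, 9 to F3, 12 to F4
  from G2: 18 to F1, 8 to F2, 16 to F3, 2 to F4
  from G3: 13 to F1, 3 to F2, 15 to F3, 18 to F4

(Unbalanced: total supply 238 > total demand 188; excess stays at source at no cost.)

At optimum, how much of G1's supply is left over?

0

An optimal plan:
  G1–F1: 63 bunches
  G1–F3: 26 bunches
  G2–F4: 29 bunches
  G3–F1: 38 bunches
  G3–F2: 32 bunches
Total cost = $1512.
G1 ships 89 of its 89, leaving 0.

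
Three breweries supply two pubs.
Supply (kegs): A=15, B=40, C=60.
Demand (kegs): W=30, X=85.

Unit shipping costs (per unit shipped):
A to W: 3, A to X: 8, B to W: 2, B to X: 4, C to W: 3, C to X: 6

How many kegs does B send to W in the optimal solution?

The minimum-cost plan:
  A–W: 15 × 3 = 45
  B–X: 40 × 4 = 160
  C–W: 15 × 3 = 45
  C–X: 45 × 6 = 270
Total cost = 520.
The route B→W is not used.

0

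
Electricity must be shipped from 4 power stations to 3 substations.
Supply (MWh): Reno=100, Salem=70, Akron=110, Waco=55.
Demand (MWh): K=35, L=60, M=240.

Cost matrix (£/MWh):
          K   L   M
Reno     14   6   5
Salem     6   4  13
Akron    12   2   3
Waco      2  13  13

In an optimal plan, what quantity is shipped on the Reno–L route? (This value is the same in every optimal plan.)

0

Optimal shipments:
  Reno–M: 100 × £5 = £500
  Salem–L: 60 × £4 = £240
  Salem–M: 10 × £13 = £130
  Akron–M: 110 × £3 = £330
  Waco–K: 35 × £2 = £70
  Waco–M: 20 × £13 = £260
Total cost = £1530.
The route Reno→L is not used.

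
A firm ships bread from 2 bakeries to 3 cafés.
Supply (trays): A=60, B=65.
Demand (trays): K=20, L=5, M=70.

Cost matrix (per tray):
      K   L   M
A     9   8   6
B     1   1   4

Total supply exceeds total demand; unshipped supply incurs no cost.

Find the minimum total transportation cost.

One minimum-cost allocation:
  A→M: 30 × 6 = 180
  B→K: 20 × 1 = 20
  B→L: 5 × 1 = 5
  B→M: 40 × 4 = 160
Total = 180 + 20 + 5 + 160 = 365.

365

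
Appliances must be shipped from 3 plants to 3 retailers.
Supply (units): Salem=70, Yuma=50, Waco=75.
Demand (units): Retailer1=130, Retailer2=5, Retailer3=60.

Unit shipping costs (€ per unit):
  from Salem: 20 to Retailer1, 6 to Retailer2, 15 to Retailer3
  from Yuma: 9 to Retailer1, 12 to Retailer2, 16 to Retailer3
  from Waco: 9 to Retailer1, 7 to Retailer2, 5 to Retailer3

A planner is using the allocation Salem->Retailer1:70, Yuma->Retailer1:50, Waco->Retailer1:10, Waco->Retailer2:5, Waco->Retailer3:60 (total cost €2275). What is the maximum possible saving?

120

Current plan cost = 70·20 + 50·9 + 10·9 + 5·7 + 60·5 = €2275.
Optimal plan:
  Salem->Retailer1: 5 × €20 = €100
  Salem->Retailer2: 5 × €6 = €30
  Salem->Retailer3: 60 × €15 = €900
  Yuma->Retailer1: 50 × €9 = €450
  Waco->Retailer1: 75 × €9 = €675
Optimal cost = €2155.
Saving = 2275 − 2155 = €120.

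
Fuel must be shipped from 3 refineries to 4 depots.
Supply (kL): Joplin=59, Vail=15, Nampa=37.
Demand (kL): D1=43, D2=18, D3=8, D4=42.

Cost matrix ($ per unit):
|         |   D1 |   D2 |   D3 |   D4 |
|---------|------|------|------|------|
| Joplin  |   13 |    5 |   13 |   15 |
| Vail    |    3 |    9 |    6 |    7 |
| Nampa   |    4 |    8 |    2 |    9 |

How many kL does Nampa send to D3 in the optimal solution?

8

The minimum-cost plan:
  Joplin→D2: 18 kL
  Joplin→D4: 41 kL
  Vail→D1: 14 kL
  Vail→D4: 1 kL
  Nampa→D1: 29 kL
  Nampa→D3: 8 kL
Total cost = $886.
So Nampa→D3 carries 8 kL.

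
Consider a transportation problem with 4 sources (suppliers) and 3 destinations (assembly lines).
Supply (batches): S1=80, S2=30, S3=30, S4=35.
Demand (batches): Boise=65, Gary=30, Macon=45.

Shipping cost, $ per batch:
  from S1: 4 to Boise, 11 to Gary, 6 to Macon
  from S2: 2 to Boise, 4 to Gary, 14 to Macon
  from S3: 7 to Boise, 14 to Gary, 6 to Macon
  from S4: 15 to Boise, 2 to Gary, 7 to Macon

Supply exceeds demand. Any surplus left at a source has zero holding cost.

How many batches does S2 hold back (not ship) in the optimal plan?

Minimum-cost shipments:
  S1–Boise: 35 batches
  S1–Macon: 15 batches
  S2–Boise: 30 batches
  S3–Macon: 30 batches
  S4–Gary: 30 batches
Total cost = $530.
S2 ships 30 of its 30, leaving 0.

0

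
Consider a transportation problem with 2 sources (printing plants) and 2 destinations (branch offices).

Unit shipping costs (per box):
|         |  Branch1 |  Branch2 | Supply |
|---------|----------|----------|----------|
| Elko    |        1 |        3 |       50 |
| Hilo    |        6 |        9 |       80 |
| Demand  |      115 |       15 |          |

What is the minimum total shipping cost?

A cheapest plan:
  Elko–Branch1: 35 × 1 = 35
  Elko–Branch2: 15 × 3 = 45
  Hilo–Branch1: 80 × 6 = 480
Total = 35 + 45 + 480 = 560.

560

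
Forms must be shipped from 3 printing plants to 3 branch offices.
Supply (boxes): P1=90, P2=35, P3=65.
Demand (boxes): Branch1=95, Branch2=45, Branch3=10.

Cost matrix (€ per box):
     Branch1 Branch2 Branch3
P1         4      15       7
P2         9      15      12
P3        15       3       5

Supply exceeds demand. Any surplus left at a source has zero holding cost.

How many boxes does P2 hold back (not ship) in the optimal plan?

Minimum-cost shipments:
  P1→Branch1: 90 × €4 = €360
  P2→Branch1: 5 × €9 = €45
  P3→Branch2: 45 × €3 = €135
  P3→Branch3: 10 × €5 = €50
Total cost = €590.
P2 ships 5 of its 35, leaving 30.

30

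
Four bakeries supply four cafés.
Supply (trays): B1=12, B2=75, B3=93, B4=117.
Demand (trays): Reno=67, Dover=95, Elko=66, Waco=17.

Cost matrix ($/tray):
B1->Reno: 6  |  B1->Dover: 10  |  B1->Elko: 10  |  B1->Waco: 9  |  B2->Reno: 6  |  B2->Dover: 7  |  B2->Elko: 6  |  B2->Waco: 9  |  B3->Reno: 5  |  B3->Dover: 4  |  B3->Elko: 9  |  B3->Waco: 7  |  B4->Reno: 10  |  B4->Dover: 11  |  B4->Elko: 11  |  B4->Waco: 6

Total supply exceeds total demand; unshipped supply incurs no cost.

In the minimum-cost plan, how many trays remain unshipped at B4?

An optimal plan:
  B1→Reno: 12 × $6 = $72
  B2→Reno: 7 × $6 = $42
  B2→Dover: 2 × $7 = $14
  B2→Elko: 66 × $6 = $396
  B3→Dover: 93 × $4 = $372
  B4→Reno: 48 × $10 = $480
  B4→Waco: 17 × $6 = $102
Total cost = $1478.
B4 ships 65 of its 117, leaving 52.

52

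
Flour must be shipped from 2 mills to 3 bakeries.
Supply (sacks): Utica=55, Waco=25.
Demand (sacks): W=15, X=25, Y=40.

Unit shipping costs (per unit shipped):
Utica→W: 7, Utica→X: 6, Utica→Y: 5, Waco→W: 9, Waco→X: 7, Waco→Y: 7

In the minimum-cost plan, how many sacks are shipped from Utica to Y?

Optimal shipments:
  Utica->W: 15 sacks
  Utica->Y: 40 sacks
  Waco->X: 25 sacks
Total cost = 480.
So Utica→Y carries 40 sacks.

40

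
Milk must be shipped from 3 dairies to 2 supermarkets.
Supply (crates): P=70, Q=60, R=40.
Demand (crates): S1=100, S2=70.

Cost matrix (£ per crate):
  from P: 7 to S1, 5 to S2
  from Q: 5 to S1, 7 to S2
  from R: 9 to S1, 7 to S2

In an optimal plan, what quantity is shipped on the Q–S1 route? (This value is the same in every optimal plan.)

Solving gives:
  P→S1: 40 × £7 = £280
  P→S2: 30 × £5 = £150
  Q→S1: 60 × £5 = £300
  R→S2: 40 × £7 = £280
Total cost = £1010.
So Q→S1 carries 60 crates.

60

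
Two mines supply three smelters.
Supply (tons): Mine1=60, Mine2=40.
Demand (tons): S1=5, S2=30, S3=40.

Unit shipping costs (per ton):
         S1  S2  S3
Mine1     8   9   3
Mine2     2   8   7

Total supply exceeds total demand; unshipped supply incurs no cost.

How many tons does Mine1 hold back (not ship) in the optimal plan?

An optimal plan:
  Mine1 to S3: 40 tons
  Mine2 to S1: 5 tons
  Mine2 to S2: 30 tons
Total cost = 370.
Mine1 ships 40 of its 60, leaving 20.

20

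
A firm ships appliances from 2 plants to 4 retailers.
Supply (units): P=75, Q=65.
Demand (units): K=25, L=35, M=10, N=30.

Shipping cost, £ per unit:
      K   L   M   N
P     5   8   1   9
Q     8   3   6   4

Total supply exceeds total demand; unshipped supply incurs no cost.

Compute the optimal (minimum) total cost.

One minimum-cost allocation:
  P–K: 25 × £5 = £125
  P–M: 10 × £1 = £10
  Q–L: 35 × £3 = £105
  Q–N: 30 × £4 = £120
Total = 125 + 10 + 105 + 120 = £360.
(Supply check: P ships 35; Q ships 65.)

360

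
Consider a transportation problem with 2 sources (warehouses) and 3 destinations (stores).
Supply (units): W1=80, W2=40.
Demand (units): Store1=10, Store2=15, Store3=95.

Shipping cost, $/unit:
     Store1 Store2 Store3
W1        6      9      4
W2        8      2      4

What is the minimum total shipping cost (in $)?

One minimum-cost allocation:
  W1 to Store1: 10 × $6 = $60
  W1 to Store3: 70 × $4 = $280
  W2 to Store2: 15 × $2 = $30
  W2 to Store3: 25 × $4 = $100
Total = 60 + 280 + 30 + 100 = $470.
(Supply check: W1 ships 80; W2 ships 40.)

470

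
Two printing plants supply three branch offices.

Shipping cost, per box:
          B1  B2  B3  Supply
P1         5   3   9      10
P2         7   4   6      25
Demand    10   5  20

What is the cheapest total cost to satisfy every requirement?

Optimal allocation:
  P1–B1: 10 × 5 = 50
  P2–B2: 5 × 4 = 20
  P2–B3: 20 × 6 = 120
Total = 50 + 20 + 120 = 190.
(Supply check: P1 ships 10; P2 ships 25.)

190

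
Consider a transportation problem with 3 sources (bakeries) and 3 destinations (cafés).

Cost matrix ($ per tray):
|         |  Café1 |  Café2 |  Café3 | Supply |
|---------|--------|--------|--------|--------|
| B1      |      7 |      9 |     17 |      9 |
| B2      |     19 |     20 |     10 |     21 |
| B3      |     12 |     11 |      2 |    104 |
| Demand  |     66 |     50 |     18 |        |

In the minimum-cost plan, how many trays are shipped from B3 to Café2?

Solving gives:
  B1–Café1: 9 × $7 = $63
  B2–Café1: 21 × $19 = $399
  B3–Café1: 36 × $12 = $432
  B3–Café2: 50 × $11 = $550
  B3–Café3: 18 × $2 = $36
Total cost = $1480.
So B3→Café2 carries 50 trays.

50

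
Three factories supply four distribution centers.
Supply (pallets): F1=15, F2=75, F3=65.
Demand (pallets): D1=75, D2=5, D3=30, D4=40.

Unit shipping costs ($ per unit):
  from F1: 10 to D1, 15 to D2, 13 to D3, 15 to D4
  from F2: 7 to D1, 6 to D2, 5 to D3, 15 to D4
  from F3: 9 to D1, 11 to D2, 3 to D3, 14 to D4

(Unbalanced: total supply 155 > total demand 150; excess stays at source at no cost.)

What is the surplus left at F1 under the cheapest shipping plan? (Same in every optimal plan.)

An optimal plan:
  F1→D1: 5 × $10 = $50
  F1→D4: 5 × $15 = $75
  F2→D1: 70 × $7 = $490
  F2→D2: 5 × $6 = $30
  F3→D3: 30 × $3 = $90
  F3→D4: 35 × $14 = $490
Total cost = $1225.
F1 ships 10 of its 15, leaving 5.

5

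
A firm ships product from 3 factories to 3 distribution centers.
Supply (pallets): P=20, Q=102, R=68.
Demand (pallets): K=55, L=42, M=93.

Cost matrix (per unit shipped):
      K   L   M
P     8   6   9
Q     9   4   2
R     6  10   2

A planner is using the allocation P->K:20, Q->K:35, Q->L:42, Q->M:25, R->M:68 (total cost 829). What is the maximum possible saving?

105

Current plan cost = 20·8 + 35·9 + 42·4 + 25·2 + 68·2 = 829.
Optimal plan:
  P–L: 20 × 6 = 120
  Q–L: 22 × 4 = 88
  Q–M: 80 × 2 = 160
  R–K: 55 × 6 = 330
  R–M: 13 × 2 = 26
Optimal cost = 724.
Saving = 829 − 724 = 105.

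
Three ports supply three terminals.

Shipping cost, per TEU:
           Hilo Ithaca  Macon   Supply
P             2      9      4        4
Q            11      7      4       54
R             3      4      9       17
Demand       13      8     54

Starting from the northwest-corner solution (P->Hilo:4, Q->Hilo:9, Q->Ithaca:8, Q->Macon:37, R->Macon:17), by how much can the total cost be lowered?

181

Current plan cost = 4·2 + 9·11 + 8·7 + 37·4 + 17·9 = 464.
Optimal plan:
  P–Hilo: 4 × 2 = 8
  Q–Macon: 54 × 4 = 216
  R–Hilo: 9 × 3 = 27
  R–Ithaca: 8 × 4 = 32
Optimal cost = 283.
Saving = 464 − 283 = 181.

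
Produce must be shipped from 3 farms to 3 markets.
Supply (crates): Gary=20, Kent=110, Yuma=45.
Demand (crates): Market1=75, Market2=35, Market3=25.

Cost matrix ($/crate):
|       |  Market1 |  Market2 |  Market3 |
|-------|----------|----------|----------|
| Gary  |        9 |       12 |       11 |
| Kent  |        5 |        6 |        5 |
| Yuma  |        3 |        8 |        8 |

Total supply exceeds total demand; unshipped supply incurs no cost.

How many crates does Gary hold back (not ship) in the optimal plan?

20

An optimal plan:
  Kent–Market1: 30 × $5 = $150
  Kent–Market2: 35 × $6 = $210
  Kent–Market3: 25 × $5 = $125
  Yuma–Market1: 45 × $3 = $135
Total cost = $620.
Gary ships 0 of its 20, leaving 20.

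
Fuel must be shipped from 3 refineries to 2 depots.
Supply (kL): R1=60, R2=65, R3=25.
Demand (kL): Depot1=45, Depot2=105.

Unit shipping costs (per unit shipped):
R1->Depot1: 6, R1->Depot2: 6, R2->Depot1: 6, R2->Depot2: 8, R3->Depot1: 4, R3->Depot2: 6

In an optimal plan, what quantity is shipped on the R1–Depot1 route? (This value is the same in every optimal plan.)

0

Solving gives:
  R1→Depot2: 60 × 6 = 360
  R2→Depot1: 45 × 6 = 270
  R2→Depot2: 20 × 8 = 160
  R3→Depot2: 25 × 6 = 150
Total cost = 940.
The route R1→Depot1 is not used.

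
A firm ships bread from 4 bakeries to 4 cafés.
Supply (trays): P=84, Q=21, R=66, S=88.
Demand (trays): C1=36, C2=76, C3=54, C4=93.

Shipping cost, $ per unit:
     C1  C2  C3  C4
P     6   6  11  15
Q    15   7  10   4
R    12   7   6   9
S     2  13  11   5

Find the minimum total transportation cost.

Optimal allocation:
  P to C1: 8 × $6 = $48
  P to C2: 76 × $6 = $456
  Q to C4: 21 × $4 = $84
  R to C3: 54 × $6 = $324
  R to C4: 12 × $9 = $108
  S to C1: 28 × $2 = $56
  S to C4: 60 × $5 = $300
Total = 48 + 456 + 84 + 324 + 108 + 56 + 300 = $1376.

1376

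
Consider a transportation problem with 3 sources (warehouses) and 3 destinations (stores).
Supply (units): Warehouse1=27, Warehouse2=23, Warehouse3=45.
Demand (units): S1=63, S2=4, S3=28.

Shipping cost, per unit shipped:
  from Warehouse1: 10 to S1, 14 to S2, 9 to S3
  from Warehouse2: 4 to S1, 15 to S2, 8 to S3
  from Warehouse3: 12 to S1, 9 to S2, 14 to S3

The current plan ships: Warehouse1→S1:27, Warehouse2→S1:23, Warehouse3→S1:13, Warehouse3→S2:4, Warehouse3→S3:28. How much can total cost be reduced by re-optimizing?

Current plan cost = 27·10 + 23·4 + 13·12 + 4·9 + 28·14 = 946.
Optimal plan:
  Warehouse1→S3: 27 × 9 = 243
  Warehouse2→S1: 23 × 4 = 92
  Warehouse3→S1: 40 × 12 = 480
  Warehouse3→S2: 4 × 9 = 36
  Warehouse3→S3: 1 × 14 = 14
Optimal cost = 865.
Saving = 946 − 865 = 81.

81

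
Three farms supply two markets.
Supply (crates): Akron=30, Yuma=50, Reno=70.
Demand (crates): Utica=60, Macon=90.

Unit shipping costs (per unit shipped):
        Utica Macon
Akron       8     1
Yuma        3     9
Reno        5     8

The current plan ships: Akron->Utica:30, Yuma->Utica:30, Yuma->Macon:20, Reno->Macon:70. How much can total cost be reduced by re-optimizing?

360

Current plan cost = 30·8 + 30·3 + 20·9 + 70·8 = 1070.
Optimal plan:
  Akron to Macon: 30 × 1 = 30
  Yuma to Utica: 50 × 3 = 150
  Reno to Utica: 10 × 5 = 50
  Reno to Macon: 60 × 8 = 480
Optimal cost = 710.
Saving = 1070 − 710 = 360.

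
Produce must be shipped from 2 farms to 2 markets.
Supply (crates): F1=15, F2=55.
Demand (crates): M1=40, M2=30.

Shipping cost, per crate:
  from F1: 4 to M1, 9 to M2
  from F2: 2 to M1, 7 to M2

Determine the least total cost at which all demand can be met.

320

One minimum-cost allocation:
  F1->M2: 15 × 9 = 135
  F2->M1: 40 × 2 = 80
  F2->M2: 15 × 7 = 105
Total = 135 + 80 + 105 = 320.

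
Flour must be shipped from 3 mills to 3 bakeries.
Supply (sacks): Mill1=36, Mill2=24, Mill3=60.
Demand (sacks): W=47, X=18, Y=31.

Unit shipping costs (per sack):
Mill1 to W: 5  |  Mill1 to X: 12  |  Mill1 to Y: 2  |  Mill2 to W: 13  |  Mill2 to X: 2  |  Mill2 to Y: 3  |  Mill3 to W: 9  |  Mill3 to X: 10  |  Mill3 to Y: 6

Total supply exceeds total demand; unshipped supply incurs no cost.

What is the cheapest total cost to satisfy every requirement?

483

An optimal shipping plan:
  Mill1–W: 11 × 5 = 55
  Mill1–Y: 25 × 2 = 50
  Mill2–X: 18 × 2 = 36
  Mill2–Y: 6 × 3 = 18
  Mill3–W: 36 × 9 = 324
Total = 55 + 50 + 36 + 18 + 324 = 483.
(Supply check: Mill1 ships 36; Mill2 ships 24; Mill3 ships 36.)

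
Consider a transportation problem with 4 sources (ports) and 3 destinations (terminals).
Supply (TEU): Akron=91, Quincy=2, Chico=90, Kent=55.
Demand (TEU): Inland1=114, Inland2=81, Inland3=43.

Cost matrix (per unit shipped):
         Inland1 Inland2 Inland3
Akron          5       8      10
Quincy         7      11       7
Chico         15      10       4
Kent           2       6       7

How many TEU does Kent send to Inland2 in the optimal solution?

The minimum-cost plan:
  Akron->Inland1: 57 TEU
  Akron->Inland2: 34 TEU
  Quincy->Inland1: 2 TEU
  Chico->Inland2: 47 TEU
  Chico->Inland3: 43 TEU
  Kent->Inland1: 55 TEU
Total cost = 1323.
The route Kent→Inland2 is not used.

0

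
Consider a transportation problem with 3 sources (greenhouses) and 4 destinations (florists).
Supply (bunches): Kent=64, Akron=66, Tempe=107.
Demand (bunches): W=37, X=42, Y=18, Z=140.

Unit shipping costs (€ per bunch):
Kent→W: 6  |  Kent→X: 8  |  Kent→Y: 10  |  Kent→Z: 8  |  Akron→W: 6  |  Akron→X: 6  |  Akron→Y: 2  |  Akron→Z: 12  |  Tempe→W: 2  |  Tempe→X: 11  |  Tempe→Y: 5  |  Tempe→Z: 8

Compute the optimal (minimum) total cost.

Optimal allocation:
  Kent->Z: 64 × €8 = €512
  Akron->X: 42 × €6 = €252
  Akron->Y: 18 × €2 = €36
  Akron->Z: 6 × €12 = €72
  Tempe->W: 37 × €2 = €74
  Tempe->Z: 70 × €8 = €560
Total = 512 + 252 + 36 + 72 + 74 + 560 = €1506.
(Supply check: Kent ships 64; Akron ships 66; Tempe ships 107.)

1506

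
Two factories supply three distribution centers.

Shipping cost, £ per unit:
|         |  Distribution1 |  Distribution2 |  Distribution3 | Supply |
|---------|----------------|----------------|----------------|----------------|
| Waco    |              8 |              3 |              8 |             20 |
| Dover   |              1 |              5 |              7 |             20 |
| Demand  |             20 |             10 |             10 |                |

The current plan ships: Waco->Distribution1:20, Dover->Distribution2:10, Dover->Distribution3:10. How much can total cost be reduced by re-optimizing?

150

Current plan cost = 20·8 + 10·5 + 10·7 = £280.
Optimal plan:
  Waco->Distribution2: 10 pallets
  Waco->Distribution3: 10 pallets
  Dover->Distribution1: 20 pallets
Optimal cost = £130.
Saving = 280 − 130 = £150.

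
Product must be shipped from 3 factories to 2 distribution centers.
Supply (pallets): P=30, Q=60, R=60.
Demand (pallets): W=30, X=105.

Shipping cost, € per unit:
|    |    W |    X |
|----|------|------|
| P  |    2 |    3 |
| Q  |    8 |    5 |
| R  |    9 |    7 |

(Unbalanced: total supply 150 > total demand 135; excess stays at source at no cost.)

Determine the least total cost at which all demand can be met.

An optimal shipping plan:
  P→W: 30 × €2 = €60
  Q→X: 60 × €5 = €300
  R→X: 45 × €7 = €315
Total = 60 + 300 + 315 = €675.

675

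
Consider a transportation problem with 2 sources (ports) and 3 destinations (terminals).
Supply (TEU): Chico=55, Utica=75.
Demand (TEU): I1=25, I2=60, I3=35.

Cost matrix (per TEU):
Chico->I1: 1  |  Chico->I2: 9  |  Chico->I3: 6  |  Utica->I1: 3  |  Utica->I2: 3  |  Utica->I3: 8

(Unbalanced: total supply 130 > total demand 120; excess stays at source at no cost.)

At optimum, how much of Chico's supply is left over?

An optimal plan:
  Chico→I1: 25 × 1 = 25
  Chico→I3: 30 × 6 = 180
  Utica→I2: 60 × 3 = 180
  Utica→I3: 5 × 8 = 40
Total cost = 425.
Chico ships 55 of its 55, leaving 0.

0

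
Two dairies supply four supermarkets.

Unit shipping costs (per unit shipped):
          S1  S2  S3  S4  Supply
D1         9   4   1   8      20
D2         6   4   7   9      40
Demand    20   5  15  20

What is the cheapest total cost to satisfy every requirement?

330

Optimal allocation:
  D1→S3: 15 × 1 = 15
  D1→S4: 5 × 8 = 40
  D2→S1: 20 × 6 = 120
  D2→S2: 5 × 4 = 20
  D2→S4: 15 × 9 = 135
Total = 15 + 40 + 120 + 20 + 135 = 330.
(Supply check: D1 ships 20; D2 ships 40.)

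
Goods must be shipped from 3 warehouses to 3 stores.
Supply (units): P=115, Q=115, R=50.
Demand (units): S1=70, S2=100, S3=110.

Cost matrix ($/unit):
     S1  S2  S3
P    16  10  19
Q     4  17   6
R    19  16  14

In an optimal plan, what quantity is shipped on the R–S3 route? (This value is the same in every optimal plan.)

Optimal shipments:
  P->S1: 15 × $16 = $240
  P->S2: 100 × $10 = $1000
  Q->S1: 55 × $4 = $220
  Q->S3: 60 × $6 = $360
  R->S3: 50 × $14 = $700
Total cost = $2520.
So R→S3 carries 50 units.

50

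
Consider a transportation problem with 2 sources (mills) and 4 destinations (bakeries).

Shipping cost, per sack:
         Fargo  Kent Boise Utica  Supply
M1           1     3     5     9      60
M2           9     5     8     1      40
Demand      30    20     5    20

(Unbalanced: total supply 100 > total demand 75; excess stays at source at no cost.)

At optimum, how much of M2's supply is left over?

20

An optimal plan:
  M1->Fargo: 30 × 1 = 30
  M1->Kent: 20 × 3 = 60
  M1->Boise: 5 × 5 = 25
  M2->Utica: 20 × 1 = 20
Total cost = 135.
M2 ships 20 of its 40, leaving 20.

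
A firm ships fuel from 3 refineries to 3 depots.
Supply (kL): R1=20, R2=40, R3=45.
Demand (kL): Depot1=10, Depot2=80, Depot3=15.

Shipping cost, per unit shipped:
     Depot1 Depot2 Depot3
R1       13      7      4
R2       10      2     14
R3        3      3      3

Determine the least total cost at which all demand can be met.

310

One minimum-cost allocation:
  R1–Depot2: 5 × 7 = 35
  R1–Depot3: 15 × 4 = 60
  R2–Depot2: 40 × 2 = 80
  R3–Depot1: 10 × 3 = 30
  R3–Depot2: 35 × 3 = 105
Total = 35 + 60 + 80 + 30 + 105 = 310.
(Supply check: R1 ships 20; R2 ships 40; R3 ships 45.)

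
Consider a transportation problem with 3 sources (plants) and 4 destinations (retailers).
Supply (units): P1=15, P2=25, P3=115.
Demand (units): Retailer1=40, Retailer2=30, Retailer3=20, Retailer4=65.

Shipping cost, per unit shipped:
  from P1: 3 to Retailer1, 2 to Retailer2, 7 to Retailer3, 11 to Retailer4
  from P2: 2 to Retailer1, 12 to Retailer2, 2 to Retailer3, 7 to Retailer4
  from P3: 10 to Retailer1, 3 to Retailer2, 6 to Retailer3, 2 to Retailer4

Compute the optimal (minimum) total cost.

435

A cheapest plan:
  P1 to Retailer1: 15 × 3 = 45
  P2 to Retailer1: 25 × 2 = 50
  P3 to Retailer2: 30 × 3 = 90
  P3 to Retailer3: 20 × 6 = 120
  P3 to Retailer4: 65 × 2 = 130
Total = 45 + 50 + 90 + 120 + 130 = 435.
(Supply check: P1 ships 15; P2 ships 25; P3 ships 115.)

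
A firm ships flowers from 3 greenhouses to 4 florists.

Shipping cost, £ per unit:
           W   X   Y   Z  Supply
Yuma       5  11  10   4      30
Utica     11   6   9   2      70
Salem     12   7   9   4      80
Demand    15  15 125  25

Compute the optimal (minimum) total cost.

One minimum-cost allocation:
  Yuma–W: 15 bunches
  Yuma–Y: 15 bunches
  Utica–X: 15 bunches
  Utica–Y: 30 bunches
  Utica–Z: 25 bunches
  Salem–Y: 80 bunches
Total cost = £1355.

1355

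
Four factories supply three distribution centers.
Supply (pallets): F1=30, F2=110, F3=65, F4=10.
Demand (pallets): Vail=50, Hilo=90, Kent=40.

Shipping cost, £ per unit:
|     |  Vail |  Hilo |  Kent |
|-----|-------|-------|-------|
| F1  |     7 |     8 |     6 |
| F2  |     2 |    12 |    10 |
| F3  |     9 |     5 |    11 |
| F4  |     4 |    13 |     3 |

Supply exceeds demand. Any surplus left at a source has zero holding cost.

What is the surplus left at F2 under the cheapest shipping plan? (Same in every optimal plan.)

35

An optimal plan:
  F1->Hilo: 25 × £8 = £200
  F1->Kent: 5 × £6 = £30
  F2->Vail: 50 × £2 = £100
  F2->Kent: 25 × £10 = £250
  F3->Hilo: 65 × £5 = £325
  F4->Kent: 10 × £3 = £30
Total cost = £935.
F2 ships 75 of its 110, leaving 35.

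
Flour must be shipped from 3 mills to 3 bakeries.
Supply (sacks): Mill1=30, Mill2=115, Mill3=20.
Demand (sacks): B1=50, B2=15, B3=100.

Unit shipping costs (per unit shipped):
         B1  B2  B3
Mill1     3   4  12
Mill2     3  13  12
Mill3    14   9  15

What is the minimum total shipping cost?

An optimal shipping plan:
  Mill1->B2: 15 × 4 = 60
  Mill1->B3: 15 × 12 = 180
  Mill2->B1: 50 × 3 = 150
  Mill2->B3: 65 × 12 = 780
  Mill3->B3: 20 × 15 = 300
Total = 60 + 180 + 150 + 780 + 300 = 1470.

1470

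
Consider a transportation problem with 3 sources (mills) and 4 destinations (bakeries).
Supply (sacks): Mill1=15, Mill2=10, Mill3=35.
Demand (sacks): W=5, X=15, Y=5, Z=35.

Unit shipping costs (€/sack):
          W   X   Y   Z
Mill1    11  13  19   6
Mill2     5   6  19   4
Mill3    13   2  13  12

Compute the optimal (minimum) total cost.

A cheapest plan:
  Mill1–Z: 15 sacks
  Mill2–Z: 10 sacks
  Mill3–W: 5 sacks
  Mill3–X: 15 sacks
  Mill3–Y: 5 sacks
  Mill3–Z: 10 sacks
Total cost = €410.
(Supply check: Mill1 ships 15; Mill2 ships 10; Mill3 ships 35.)

410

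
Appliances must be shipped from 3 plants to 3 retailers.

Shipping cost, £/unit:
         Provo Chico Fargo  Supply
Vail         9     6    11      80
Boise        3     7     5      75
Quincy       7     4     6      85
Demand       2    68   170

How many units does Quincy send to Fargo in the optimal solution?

Solving gives:
  Vail→Chico: 68 × £6 = £408
  Vail→Fargo: 12 × £11 = £132
  Boise→Provo: 2 × £3 = £6
  Boise→Fargo: 73 × £5 = £365
  Quincy→Fargo: 85 × £6 = £510
Total cost = £1421.
So Quincy→Fargo carries 85 units.

85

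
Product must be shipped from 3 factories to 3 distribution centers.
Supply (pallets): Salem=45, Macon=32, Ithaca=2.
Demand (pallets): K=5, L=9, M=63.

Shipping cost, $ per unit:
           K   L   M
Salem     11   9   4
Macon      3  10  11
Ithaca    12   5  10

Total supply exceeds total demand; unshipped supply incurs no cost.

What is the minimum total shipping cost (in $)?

473

One minimum-cost allocation:
  Salem–M: 45 × $4 = $180
  Macon–K: 5 × $3 = $15
  Macon–L: 7 × $10 = $70
  Macon–M: 18 × $11 = $198
  Ithaca–L: 2 × $5 = $10
Total = 180 + 15 + 70 + 198 + 10 = $473.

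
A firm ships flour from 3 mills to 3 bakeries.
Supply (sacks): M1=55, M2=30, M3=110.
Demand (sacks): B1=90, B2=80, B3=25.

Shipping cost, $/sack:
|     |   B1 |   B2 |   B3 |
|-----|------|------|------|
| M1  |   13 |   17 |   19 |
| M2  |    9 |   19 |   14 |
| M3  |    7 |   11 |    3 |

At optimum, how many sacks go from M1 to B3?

Optimal shipments:
  M1→B2: 55 × $17 = $935
  M2→B1: 30 × $9 = $270
  M3→B1: 60 × $7 = $420
  M3→B2: 25 × $11 = $275
  M3→B3: 25 × $3 = $75
Total cost = $1975.
The route M1→B3 is not used.

0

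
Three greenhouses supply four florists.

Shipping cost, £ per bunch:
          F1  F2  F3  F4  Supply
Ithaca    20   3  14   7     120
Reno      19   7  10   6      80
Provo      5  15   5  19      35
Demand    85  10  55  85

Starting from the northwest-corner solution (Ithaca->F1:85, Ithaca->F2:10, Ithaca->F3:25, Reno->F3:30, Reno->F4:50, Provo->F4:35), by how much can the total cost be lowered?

1020

Current plan cost = 85·20 + 10·3 + 25·14 + 30·10 + 50·6 + 35·19 = £3345.
Optimal plan:
  Ithaca→F1: 25 × £20 = £500
  Ithaca→F2: 10 × £3 = £30
  Ithaca→F4: 85 × £7 = £595
  Reno→F1: 25 × £19 = £475
  Reno→F3: 55 × £10 = £550
  Provo→F1: 35 × £5 = £175
Optimal cost = £2325.
Saving = 3345 − 2325 = £1020.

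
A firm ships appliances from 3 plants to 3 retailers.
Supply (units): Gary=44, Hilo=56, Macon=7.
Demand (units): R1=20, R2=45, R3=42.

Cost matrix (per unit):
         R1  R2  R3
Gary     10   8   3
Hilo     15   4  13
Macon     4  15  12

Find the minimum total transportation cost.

One minimum-cost allocation:
  Gary->R1: 2 × 10 = 20
  Gary->R3: 42 × 3 = 126
  Hilo->R1: 11 × 15 = 165
  Hilo->R2: 45 × 4 = 180
  Macon->R1: 7 × 4 = 28
Total = 20 + 126 + 165 + 180 + 28 = 519.
(Supply check: Gary ships 44; Hilo ships 56; Macon ships 7.)

519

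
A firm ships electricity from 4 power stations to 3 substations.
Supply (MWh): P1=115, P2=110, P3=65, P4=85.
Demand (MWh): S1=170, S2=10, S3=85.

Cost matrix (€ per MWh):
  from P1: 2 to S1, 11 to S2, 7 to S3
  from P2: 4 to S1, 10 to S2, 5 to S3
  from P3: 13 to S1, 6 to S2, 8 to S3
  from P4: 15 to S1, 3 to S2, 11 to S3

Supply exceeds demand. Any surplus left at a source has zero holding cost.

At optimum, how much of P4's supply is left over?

Minimum-cost shipments:
  P1->S1: 115 × €2 = €230
  P2->S1: 55 × €4 = €220
  P2->S3: 55 × €5 = €275
  P3->S3: 30 × €8 = €240
  P4->S2: 10 × €3 = €30
Total cost = €995.
P4 ships 10 of its 85, leaving 75.

75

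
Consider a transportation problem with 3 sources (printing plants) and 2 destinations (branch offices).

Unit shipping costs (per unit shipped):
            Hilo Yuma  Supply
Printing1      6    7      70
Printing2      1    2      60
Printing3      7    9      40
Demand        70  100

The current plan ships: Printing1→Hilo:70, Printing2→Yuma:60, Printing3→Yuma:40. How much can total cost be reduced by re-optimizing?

40

Current plan cost = 70·6 + 60·2 + 40·9 = 900.
Optimal plan:
  Printing1–Hilo: 30 × 6 = 180
  Printing1–Yuma: 40 × 7 = 280
  Printing2–Yuma: 60 × 2 = 120
  Printing3–Hilo: 40 × 7 = 280
Optimal cost = 860.
Saving = 900 − 860 = 40.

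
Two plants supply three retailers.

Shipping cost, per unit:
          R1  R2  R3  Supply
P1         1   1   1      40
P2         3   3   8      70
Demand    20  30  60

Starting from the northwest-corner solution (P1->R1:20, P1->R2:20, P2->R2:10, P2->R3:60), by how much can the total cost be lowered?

Current plan cost = 20·1 + 20·1 + 10·3 + 60·8 = 550.
Optimal plan:
  P1->R3: 40 units
  P2->R1: 20 units
  P2->R2: 30 units
  P2->R3: 20 units
Optimal cost = 350.
Saving = 550 − 350 = 200.

200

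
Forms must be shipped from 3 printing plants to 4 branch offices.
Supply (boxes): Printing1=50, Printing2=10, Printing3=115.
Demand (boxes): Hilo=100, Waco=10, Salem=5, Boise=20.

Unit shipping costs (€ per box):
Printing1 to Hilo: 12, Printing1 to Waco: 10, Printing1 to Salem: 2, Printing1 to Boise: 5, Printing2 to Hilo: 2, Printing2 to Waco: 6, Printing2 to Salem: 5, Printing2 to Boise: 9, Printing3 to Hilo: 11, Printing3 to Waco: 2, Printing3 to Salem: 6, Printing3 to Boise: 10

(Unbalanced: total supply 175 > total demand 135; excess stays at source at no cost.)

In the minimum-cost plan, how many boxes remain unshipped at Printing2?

Minimum-cost shipments:
  Printing1–Salem: 5 × €2 = €10
  Printing1–Boise: 20 × €5 = €100
  Printing2–Hilo: 10 × €2 = €20
  Printing3–Hilo: 90 × €11 = €990
  Printing3–Waco: 10 × €2 = €20
Total cost = €1140.
Printing2 ships 10 of its 10, leaving 0.

0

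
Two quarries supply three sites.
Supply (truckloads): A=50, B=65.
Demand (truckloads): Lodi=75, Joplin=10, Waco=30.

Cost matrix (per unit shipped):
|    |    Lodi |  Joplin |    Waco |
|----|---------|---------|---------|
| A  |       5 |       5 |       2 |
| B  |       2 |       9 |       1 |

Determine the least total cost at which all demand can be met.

A cheapest plan:
  A->Lodi: 10 × 5 = 50
  A->Joplin: 10 × 5 = 50
  A->Waco: 30 × 2 = 60
  B->Lodi: 65 × 2 = 130
Total = 50 + 50 + 60 + 130 = 290.
(Supply check: A ships 50; B ships 65.)

290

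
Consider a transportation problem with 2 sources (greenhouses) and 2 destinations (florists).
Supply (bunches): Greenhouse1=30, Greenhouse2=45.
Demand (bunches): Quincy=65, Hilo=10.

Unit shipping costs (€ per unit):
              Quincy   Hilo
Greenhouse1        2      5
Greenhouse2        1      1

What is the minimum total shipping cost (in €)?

105

A cheapest plan:
  Greenhouse1→Quincy: 30 × €2 = €60
  Greenhouse2→Quincy: 35 × €1 = €35
  Greenhouse2→Hilo: 10 × €1 = €10
Total = 60 + 35 + 10 = €105.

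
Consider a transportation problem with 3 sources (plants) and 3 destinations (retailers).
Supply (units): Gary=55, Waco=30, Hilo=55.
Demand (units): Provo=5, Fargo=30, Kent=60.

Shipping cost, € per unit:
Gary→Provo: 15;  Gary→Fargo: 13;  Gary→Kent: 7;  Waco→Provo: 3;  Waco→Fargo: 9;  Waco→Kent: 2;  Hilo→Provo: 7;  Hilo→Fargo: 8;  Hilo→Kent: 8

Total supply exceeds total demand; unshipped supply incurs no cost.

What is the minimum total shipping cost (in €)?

An optimal shipping plan:
  Gary–Kent: 30 × €7 = €210
  Waco–Kent: 30 × €2 = €60
  Hilo–Provo: 5 × €7 = €35
  Hilo–Fargo: 30 × €8 = €240
Total = 210 + 60 + 35 + 240 = €545.
(Supply check: Gary ships 30; Waco ships 30; Hilo ships 35.)

545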